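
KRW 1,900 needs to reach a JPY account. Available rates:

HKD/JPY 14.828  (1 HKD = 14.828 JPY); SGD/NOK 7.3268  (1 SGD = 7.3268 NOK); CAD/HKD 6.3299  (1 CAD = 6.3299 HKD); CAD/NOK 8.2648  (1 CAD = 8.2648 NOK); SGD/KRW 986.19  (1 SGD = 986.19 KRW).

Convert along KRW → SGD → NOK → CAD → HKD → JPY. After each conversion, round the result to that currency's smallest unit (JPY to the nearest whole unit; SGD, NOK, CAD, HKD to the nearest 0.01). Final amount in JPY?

JPY 160

KRW 1,900 ÷ 986.19 = SGD 1.93
SGD 1.93 × 7.3268 = NOK 14.14
NOK 14.14 ÷ 8.2648 = CAD 1.71
CAD 1.71 × 6.3299 = HKD 10.82
HKD 10.82 × 14.828 = JPY 160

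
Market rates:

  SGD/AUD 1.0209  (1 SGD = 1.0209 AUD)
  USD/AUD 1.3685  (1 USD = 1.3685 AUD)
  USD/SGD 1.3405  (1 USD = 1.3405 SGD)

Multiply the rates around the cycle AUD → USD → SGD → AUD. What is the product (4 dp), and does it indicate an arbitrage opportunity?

Around AUD → USD → SGD → AUD: 1 ÷ 1.3685 × 1.3405 × 1.0209 = 1.000012
Product ≈ 1 (deviation 0.001%, within rounding noise).

1.0000 (no arbitrage)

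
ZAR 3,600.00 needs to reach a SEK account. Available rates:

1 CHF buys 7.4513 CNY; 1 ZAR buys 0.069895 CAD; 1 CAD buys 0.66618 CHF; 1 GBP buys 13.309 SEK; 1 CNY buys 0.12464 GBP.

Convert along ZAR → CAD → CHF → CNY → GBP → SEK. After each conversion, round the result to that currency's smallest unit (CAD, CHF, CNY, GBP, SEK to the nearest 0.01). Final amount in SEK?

SEK 2,071.81

ZAR 3,600.00 × 0.069895 = CAD 251.62
CAD 251.62 × 0.66618 = CHF 167.62
CHF 167.62 × 7.4513 = CNY 1,248.99
CNY 1,248.99 × 0.12464 = GBP 155.67
GBP 155.67 × 13.309 = SEK 2,071.81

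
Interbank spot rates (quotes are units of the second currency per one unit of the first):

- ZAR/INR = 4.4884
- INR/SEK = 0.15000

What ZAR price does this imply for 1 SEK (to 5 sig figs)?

1 SEK ÷ 0.15000 = 6.66667 INR
6.66667 INR ÷ 4.4884 = 1.48531 ZAR

SEK/ZAR = 1.4853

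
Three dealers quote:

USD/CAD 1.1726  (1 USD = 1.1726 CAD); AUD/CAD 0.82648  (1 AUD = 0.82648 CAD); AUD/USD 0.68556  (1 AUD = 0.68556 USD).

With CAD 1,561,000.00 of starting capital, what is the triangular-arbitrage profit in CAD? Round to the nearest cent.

Profitable loop is CAD → USD → AUD → CAD:
CAD 1,561,000.00 ÷ 1.1726 = USD 1,331,229.75
USD 1,331,229.75 ÷ 0.68556 = AUD 1,941,813.62
AUD 1,941,813.62 × 0.82648 = CAD 1,604,870.12
Profit = CAD 1,604,870.12 − CAD 1,561,000.00

Profit: CAD 43,870.12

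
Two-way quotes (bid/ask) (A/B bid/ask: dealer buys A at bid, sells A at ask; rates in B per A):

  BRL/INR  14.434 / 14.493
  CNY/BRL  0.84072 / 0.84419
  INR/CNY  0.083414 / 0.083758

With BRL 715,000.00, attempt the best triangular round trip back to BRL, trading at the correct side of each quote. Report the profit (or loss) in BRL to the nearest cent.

Net profit: BRL 8,740.82

Best loop BRL → INR → CNY → BRL:
BRL 715,000.00 × 14.434 (sell BRL at bid) = INR 10,320,310.00
INR 10,320,310.00 × 0.083414 (sell INR at bid) = CNY 860,858.34
CNY 860,858.34 × 0.84072 (sell CNY at bid) = BRL 723,740.82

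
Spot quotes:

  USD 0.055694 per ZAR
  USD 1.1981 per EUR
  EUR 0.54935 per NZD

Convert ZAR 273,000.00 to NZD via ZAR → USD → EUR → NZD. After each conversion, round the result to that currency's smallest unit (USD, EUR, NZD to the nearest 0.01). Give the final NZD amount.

ZAR 273,000.00 × 0.055694 = USD 15,204.46
USD 15,204.46 ÷ 1.1981 = EUR 12,690.48
EUR 12,690.48 ÷ 0.54935 = NZD 23,100.90

NZD 23,100.90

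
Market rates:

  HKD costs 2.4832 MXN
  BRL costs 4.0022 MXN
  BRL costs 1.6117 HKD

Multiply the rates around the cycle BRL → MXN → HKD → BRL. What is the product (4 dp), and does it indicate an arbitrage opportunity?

Around BRL → MXN → HKD → BRL: 1 × 4.0022 ÷ 2.4832 ÷ 1.6117 = 1.000007
Product ≈ 1 (deviation 0.001%, within rounding noise).

1.0000 (no arbitrage)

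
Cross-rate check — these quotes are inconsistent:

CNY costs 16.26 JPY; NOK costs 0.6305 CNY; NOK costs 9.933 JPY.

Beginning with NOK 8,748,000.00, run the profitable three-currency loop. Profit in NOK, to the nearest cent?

Profit: NOK 280,881.87

Profitable loop is NOK → CNY → JPY → NOK:
NOK 8,748,000.00 × 0.6305 = CNY 5,515,614.00
CNY 5,515,614.00 × 16.26 = JPY 89,683,884
JPY 89,683,884 ÷ 9.933 = NOK 9,028,881.87
Profit = NOK 9,028,881.87 − NOK 8,748,000.00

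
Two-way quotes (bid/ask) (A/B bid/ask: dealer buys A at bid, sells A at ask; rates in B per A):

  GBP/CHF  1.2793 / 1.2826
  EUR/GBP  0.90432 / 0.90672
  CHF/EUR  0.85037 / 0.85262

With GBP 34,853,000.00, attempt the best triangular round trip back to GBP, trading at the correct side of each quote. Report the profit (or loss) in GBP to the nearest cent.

Best loop GBP → EUR → CHF → GBP:
GBP 34,853,000.00 ÷ 0.90672 (buy EUR at ask) = EUR 38,438,547.73
EUR 38,438,547.73 ÷ 0.85262 (buy CHF at ask) = CHF 45,082,859.58
CHF 45,082,859.58 ÷ 1.2826 (buy GBP at ask) = GBP 35,149,586.45

Net profit: GBP 296,586.45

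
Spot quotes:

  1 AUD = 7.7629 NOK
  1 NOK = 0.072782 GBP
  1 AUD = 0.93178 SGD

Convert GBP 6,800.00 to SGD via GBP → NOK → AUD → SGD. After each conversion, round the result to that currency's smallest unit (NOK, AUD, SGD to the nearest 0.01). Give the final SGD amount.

GBP 6,800.00 ÷ 0.072782 = NOK 93,429.69
NOK 93,429.69 ÷ 7.7629 = AUD 12,035.41
AUD 12,035.41 × 0.93178 = SGD 11,214.35

SGD 11,214.35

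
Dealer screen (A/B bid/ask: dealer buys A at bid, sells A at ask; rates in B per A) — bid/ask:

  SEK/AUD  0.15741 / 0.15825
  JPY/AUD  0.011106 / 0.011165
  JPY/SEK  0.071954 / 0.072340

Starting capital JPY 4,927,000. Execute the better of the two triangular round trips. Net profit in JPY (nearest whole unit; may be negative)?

Best loop JPY → SEK → AUD → JPY:
JPY 4,927,000 × 0.071954 (sell JPY at bid) = SEK 354,517.36
SEK 354,517.36 × 0.15741 (sell SEK at bid) = AUD 55,804.58
AUD 55,804.58 ÷ 0.011165 (buy JPY at ask) = JPY 4,998,171

Net profit: JPY 71,171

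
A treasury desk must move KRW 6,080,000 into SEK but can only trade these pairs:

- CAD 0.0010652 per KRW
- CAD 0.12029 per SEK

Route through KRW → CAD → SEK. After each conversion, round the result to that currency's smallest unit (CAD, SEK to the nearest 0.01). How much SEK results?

KRW 6,080,000 × 0.0010652 = CAD 6,476.42
CAD 6,476.42 ÷ 0.12029 = SEK 53,840.05

SEK 53,840.05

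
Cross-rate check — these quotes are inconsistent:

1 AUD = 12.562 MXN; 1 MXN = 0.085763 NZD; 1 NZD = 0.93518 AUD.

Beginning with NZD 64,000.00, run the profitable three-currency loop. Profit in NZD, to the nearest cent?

Profit: NZD 481.32

Profitable loop is NZD → AUD → MXN → NZD:
NZD 64,000.00 × 0.93518 = AUD 59,851.52
AUD 59,851.52 × 12.562 = MXN 751,854.79
MXN 751,854.79 × 0.085763 = NZD 64,481.32
Profit = NZD 64,481.32 − NZD 64,000.00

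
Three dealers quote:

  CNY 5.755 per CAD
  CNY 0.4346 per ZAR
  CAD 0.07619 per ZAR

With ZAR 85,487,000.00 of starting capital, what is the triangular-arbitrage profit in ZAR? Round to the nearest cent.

Profit: ZAR 761,918.13

Profitable loop is ZAR → CAD → CNY → ZAR:
ZAR 85,487,000.00 × 0.07619 = CAD 6,513,254.53
CAD 6,513,254.53 × 5.755 = CNY 37,483,779.82
CNY 37,483,779.82 ÷ 0.4346 = ZAR 86,248,918.13
Profit = ZAR 86,248,918.13 − ZAR 85,487,000.00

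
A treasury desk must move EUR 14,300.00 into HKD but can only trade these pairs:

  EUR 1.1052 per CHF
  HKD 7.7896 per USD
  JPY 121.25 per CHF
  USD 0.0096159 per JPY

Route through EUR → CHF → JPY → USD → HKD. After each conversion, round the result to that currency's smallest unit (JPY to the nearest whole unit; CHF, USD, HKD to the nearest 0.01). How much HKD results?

EUR 14,300.00 ÷ 1.1052 = CHF 12,938.83
CHF 12,938.83 × 121.25 = JPY 1,568,833
JPY 1,568,833 × 0.0096159 = USD 15,085.74
USD 15,085.74 × 7.7896 = HKD 117,511.88

HKD 117,511.88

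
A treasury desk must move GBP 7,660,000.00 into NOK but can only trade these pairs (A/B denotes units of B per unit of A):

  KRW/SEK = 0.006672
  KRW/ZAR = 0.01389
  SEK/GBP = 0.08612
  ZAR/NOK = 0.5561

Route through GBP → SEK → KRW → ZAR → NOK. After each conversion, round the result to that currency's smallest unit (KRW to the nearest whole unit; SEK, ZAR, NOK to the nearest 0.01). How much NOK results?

GBP 7,660,000.00 ÷ 0.08612 = SEK 88,945,657.22
SEK 88,945,657.22 ÷ 0.006672 = KRW 13,331,183,636
KRW 13,331,183,636 × 0.01389 = ZAR 185,170,140.70
ZAR 185,170,140.70 × 0.5561 = NOK 102,973,115.24

NOK 102,973,115.24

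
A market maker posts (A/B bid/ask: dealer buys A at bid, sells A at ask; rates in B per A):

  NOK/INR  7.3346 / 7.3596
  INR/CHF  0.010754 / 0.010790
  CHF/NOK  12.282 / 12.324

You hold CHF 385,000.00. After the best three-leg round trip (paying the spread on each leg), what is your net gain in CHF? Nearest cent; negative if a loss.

Net profit: CHF 8,399.12

Best loop CHF → INR → NOK → CHF:
CHF 385,000.00 ÷ 0.010790 (buy INR at ask) = INR 35,681,186.28
INR 35,681,186.28 ÷ 7.3596 (buy NOK at ask) = NOK 4,848,250.76
NOK 4,848,250.76 ÷ 12.324 (buy CHF at ask) = CHF 393,399.12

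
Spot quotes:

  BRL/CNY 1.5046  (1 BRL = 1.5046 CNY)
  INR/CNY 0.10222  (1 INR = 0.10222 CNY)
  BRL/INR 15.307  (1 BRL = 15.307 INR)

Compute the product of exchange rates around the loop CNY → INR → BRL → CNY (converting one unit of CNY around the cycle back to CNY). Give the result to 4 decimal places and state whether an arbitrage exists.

0.9616 (arbitrage exists)

Around CNY → INR → BRL → CNY: 1 ÷ 0.10222 ÷ 15.307 × 1.5046 = 0.961601
Product < 1; profitable direction is CNY → BRL → INR → CNY.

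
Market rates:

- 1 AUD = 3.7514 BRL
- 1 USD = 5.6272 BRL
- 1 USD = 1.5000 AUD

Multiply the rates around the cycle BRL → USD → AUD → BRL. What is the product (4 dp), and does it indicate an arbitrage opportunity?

1.0000 (no arbitrage)

Around BRL → USD → AUD → BRL: 1 ÷ 5.6272 × 1.5000 × 3.7514 = 0.999982
Product ≈ 1 (deviation 0.002%, within rounding noise).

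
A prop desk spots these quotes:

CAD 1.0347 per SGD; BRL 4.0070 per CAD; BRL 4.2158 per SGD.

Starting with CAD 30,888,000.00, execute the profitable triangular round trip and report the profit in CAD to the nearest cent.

Profit: CAD 519,690.07

Profitable loop is CAD → SGD → BRL → CAD:
CAD 30,888,000.00 ÷ 1.0347 = SGD 29,852,131.05
SGD 29,852,131.05 × 4.2158 = BRL 125,850,614.09
BRL 125,850,614.09 ÷ 4.0070 = CAD 31,407,690.07
Profit = CAD 31,407,690.07 − CAD 30,888,000.00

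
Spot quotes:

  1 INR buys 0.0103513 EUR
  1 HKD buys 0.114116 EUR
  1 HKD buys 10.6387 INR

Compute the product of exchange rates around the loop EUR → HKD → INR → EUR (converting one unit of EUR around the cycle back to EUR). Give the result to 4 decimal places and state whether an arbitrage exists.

0.9650 (arbitrage exists)

Around EUR → HKD → INR → EUR: 1 ÷ 0.114116 × 10.6387 × 0.0103513 = 0.965021
Product < 1; profitable direction is EUR → INR → HKD → EUR.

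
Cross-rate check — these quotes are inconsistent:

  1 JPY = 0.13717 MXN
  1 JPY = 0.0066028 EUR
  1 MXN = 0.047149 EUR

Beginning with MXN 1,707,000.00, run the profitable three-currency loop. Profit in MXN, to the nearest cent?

Profit: MXN 35,729.73

Profitable loop is MXN → JPY → EUR → MXN:
MXN 1,707,000.00 ÷ 0.13717 = JPY 12,444,412
JPY 12,444,412 × 0.0066028 = EUR 82,167.96
EUR 82,167.96 ÷ 0.047149 = MXN 1,742,729.73
Profit = MXN 1,742,729.73 − MXN 1,707,000.00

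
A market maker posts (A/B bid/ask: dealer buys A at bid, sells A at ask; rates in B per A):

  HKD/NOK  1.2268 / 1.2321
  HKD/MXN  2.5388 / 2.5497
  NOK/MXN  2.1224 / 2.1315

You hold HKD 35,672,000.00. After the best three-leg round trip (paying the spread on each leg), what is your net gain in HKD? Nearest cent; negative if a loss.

Net profit: HKD 756,339.86

Best loop HKD → NOK → MXN → HKD:
HKD 35,672,000.00 × 1.2268 (sell HKD at bid) = NOK 43,762,409.60
NOK 43,762,409.60 × 2.1224 (sell NOK at bid) = MXN 92,881,338.14
MXN 92,881,338.14 ÷ 2.5497 (buy HKD at ask) = HKD 36,428,339.86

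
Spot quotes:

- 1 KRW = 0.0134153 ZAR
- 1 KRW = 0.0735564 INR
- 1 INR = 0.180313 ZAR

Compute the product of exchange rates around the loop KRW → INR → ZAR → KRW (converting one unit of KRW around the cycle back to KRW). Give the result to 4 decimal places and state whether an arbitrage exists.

Around KRW → INR → ZAR → KRW: 1 × 0.0735564 × 0.180313 ÷ 0.0134153 = 0.988660
Product < 1; profitable direction is KRW → ZAR → INR → KRW.

0.9887 (arbitrage exists)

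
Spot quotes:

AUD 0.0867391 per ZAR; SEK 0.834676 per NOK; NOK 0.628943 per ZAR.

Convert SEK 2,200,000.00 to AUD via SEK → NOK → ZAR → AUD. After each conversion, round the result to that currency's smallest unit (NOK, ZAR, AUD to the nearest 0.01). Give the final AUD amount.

SEK 2,200,000.00 ÷ 0.834676 = NOK 2,635,753.27
NOK 2,635,753.27 ÷ 0.628943 = ZAR 4,190,766.52
ZAR 4,190,766.52 × 0.0867391 = AUD 363,503.32

AUD 363,503.32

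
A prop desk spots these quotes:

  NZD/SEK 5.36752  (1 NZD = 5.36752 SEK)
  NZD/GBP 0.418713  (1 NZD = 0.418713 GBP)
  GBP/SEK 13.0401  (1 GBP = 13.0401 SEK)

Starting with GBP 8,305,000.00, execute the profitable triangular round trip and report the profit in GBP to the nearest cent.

Profitable loop is GBP → SEK → NZD → GBP:
GBP 8,305,000.00 × 13.0401 = SEK 108,298,030.50
SEK 108,298,030.50 ÷ 5.36752 = NZD 20,176,549.04
NZD 20,176,549.04 × 0.418713 = GBP 8,448,183.38
Profit = GBP 8,448,183.38 − GBP 8,305,000.00

Profit: GBP 143,183.38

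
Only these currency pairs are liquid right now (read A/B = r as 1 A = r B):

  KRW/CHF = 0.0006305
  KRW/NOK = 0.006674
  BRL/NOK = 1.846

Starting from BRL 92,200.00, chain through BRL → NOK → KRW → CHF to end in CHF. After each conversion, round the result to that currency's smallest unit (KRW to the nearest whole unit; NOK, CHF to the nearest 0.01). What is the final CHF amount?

CHF 16,079.09

BRL 92,200.00 × 1.846 = NOK 170,201.20
NOK 170,201.20 ÷ 0.006674 = KRW 25,502,128
KRW 25,502,128 × 0.0006305 = CHF 16,079.09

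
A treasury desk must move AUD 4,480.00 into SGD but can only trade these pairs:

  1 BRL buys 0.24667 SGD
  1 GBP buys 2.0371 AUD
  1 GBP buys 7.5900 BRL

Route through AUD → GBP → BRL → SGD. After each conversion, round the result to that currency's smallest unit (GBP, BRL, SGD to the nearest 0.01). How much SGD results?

AUD 4,480.00 ÷ 2.0371 = GBP 2,199.20
GBP 2,199.20 × 7.5900 = BRL 16,691.93
BRL 16,691.93 × 0.24667 = SGD 4,117.40

SGD 4,117.40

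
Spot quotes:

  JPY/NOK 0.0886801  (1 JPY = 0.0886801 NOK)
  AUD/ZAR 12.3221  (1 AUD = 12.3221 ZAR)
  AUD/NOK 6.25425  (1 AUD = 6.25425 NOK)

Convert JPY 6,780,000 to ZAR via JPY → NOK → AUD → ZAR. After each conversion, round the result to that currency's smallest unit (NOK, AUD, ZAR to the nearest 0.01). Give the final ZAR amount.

ZAR 1,184,582.62

JPY 6,780,000 × 0.0886801 = NOK 601,251.08
NOK 601,251.08 ÷ 6.25425 = AUD 96,134.80
AUD 96,134.80 × 12.3221 = ZAR 1,184,582.62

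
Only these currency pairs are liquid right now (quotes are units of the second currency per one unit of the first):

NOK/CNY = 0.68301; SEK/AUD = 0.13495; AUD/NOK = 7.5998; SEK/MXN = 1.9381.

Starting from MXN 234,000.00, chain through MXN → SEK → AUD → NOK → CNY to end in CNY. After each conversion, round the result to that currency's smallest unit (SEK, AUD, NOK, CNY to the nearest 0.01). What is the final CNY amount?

MXN 234,000.00 ÷ 1.9381 = SEK 120,736.80
SEK 120,736.80 × 0.13495 = AUD 16,293.43
AUD 16,293.43 × 7.5998 = NOK 123,826.81
NOK 123,826.81 × 0.68301 = CNY 84,574.95

CNY 84,574.95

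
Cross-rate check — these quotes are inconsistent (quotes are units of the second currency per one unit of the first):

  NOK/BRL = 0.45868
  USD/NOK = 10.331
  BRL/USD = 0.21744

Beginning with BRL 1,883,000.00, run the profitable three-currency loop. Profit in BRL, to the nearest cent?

Profit: BRL 57,179.56

Profitable loop is BRL → USD → NOK → BRL:
BRL 1,883,000.00 × 0.21744 = USD 409,439.52
USD 409,439.52 × 10.331 = NOK 4,229,919.68
NOK 4,229,919.68 × 0.45868 = BRL 1,940,179.56
Profit = BRL 1,940,179.56 − BRL 1,883,000.00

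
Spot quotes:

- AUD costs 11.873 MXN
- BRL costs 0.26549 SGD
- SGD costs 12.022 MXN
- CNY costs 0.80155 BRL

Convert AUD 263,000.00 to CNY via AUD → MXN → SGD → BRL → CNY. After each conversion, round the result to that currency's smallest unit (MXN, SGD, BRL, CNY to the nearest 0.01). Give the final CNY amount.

AUD 263,000.00 × 11.873 = MXN 3,122,599.00
MXN 3,122,599.00 ÷ 12.022 = SGD 259,740.39
SGD 259,740.39 ÷ 0.26549 = BRL 978,343.40
BRL 978,343.40 ÷ 0.80155 = CNY 1,220,564.41

CNY 1,220,564.41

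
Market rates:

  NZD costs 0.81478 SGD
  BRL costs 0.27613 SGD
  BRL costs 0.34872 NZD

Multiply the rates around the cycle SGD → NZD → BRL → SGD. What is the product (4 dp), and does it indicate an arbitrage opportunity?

0.9718 (arbitrage exists)

Around SGD → NZD → BRL → SGD: 1 ÷ 0.81478 ÷ 0.34872 × 0.27613 = 0.971844
Product < 1; profitable direction is SGD → BRL → NZD → SGD.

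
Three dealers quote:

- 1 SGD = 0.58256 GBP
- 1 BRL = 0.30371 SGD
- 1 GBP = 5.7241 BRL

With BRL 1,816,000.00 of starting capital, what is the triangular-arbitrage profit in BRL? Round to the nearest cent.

Profit: BRL 23,173.96

Profitable loop is BRL → SGD → GBP → BRL:
BRL 1,816,000.00 × 0.30371 = SGD 551,537.36
SGD 551,537.36 × 0.58256 = GBP 321,303.60
GBP 321,303.60 × 5.7241 = BRL 1,839,173.96
Profit = BRL 1,839,173.96 − BRL 1,816,000.00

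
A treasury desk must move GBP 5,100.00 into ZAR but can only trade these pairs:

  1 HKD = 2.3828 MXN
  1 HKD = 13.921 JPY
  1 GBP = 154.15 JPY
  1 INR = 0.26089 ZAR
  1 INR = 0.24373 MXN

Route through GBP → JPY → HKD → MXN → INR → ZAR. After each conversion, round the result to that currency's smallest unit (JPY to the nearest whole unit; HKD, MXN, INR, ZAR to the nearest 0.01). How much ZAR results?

ZAR 144,038.73

GBP 5,100.00 × 154.15 = JPY 786,165
JPY 786,165 ÷ 13.921 = HKD 56,473.31
HKD 56,473.31 × 2.3828 = MXN 134,564.60
MXN 134,564.60 ÷ 0.24373 = INR 552,105.20
INR 552,105.20 × 0.26089 = ZAR 144,038.73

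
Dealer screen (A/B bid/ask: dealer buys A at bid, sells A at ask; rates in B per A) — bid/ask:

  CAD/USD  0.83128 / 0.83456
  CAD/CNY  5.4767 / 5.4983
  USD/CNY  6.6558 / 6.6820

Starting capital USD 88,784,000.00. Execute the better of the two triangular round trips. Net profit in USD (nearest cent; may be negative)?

Net profit: USD 557,629.72

Best loop USD → CNY → CAD → USD:
USD 88,784,000.00 × 6.6558 (sell USD at bid) = CNY 590,928,547.20
CNY 590,928,547.20 ÷ 5.4983 (buy CAD at ask) = CAD 107,474,773.51
CAD 107,474,773.51 × 0.83128 (sell CAD at bid) = USD 89,341,629.72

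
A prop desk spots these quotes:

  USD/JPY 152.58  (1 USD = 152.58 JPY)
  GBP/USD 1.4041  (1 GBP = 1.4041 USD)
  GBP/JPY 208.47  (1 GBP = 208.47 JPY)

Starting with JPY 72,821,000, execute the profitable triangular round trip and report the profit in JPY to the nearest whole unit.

Profit: JPY 2,014,682

Profitable loop is JPY → GBP → USD → JPY:
JPY 72,821,000 ÷ 208.47 = GBP 349,311.65
GBP 349,311.65 × 1.4041 = USD 490,468.49
USD 490,468.49 × 152.58 = JPY 74,835,682
Profit = JPY 74,835,682 − JPY 72,821,000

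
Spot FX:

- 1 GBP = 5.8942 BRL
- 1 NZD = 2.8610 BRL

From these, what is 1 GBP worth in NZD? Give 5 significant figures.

GBP/NZD = 2.0602

1 GBP × 5.8942 = 5.8942 BRL
5.8942 BRL ÷ 2.8610 = 2.06019 NZD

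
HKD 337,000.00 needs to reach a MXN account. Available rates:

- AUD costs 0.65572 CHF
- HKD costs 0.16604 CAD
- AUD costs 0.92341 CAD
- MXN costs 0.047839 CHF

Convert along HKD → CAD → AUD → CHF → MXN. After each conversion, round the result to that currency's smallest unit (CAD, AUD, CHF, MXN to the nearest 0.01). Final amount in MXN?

HKD 337,000.00 × 0.16604 = CAD 55,955.48
CAD 55,955.48 ÷ 0.92341 = AUD 60,596.57
AUD 60,596.57 × 0.65572 = CHF 39,734.38
CHF 39,734.38 ÷ 0.047839 = MXN 830,585.51

MXN 830,585.51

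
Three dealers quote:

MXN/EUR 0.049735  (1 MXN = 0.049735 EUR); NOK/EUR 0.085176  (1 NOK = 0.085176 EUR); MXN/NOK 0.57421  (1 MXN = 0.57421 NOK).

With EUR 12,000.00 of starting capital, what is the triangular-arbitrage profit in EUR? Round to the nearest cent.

Profit: EUR 202.68

Profitable loop is EUR → NOK → MXN → EUR:
EUR 12,000.00 ÷ 0.085176 = NOK 140,884.76
NOK 140,884.76 ÷ 0.57421 = MXN 245,354.06
MXN 245,354.06 × 0.049735 = EUR 12,202.68
Profit = EUR 12,202.68 − EUR 12,000.00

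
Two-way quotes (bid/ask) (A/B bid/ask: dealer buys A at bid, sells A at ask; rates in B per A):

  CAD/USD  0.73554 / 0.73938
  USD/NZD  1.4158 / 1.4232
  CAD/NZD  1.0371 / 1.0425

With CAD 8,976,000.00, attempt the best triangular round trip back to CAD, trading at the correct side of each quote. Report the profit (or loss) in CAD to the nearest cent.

Net result: CAD -9,664.53 (no profitable arbitrage after spreads)

Best loop CAD → USD → NZD → CAD:
CAD 8,976,000.00 × 0.73554 (sell CAD at bid) = USD 6,602,207.04
USD 6,602,207.04 × 1.4158 (sell USD at bid) = NZD 9,347,404.73
NZD 9,347,404.73 ÷ 1.0425 (buy CAD at ask) = CAD 8,966,335.47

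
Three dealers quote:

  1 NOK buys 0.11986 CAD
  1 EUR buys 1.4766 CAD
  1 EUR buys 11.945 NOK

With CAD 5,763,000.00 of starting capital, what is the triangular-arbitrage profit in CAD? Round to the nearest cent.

Profit: CAD 180,620.28

Profitable loop is CAD → NOK → EUR → CAD:
CAD 5,763,000.00 ÷ 0.11986 = NOK 48,081,094.61
NOK 48,081,094.61 ÷ 11.945 = EUR 4,025,206.75
EUR 4,025,206.75 × 1.4766 = CAD 5,943,620.28
Profit = CAD 5,943,620.28 − CAD 5,763,000.00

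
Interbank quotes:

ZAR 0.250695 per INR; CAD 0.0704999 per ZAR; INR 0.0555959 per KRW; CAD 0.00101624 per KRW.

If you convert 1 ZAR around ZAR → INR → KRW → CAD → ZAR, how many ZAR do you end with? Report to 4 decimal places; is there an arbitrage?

Around ZAR → INR → KRW → CAD → ZAR: 1 ÷ 0.250695 ÷ 0.0555959 × 0.00101624 ÷ 0.0704999 = 1.034235
Product > 1; profitable direction is ZAR → INR → KRW → CAD → ZAR.

1.0342 (arbitrage exists)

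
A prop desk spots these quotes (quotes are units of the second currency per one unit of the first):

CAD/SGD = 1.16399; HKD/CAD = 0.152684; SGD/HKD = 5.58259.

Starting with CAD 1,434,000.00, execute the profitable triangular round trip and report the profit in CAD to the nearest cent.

Profitable loop is CAD → HKD → SGD → CAD:
CAD 1,434,000.00 ÷ 0.152684 = HKD 9,391,946.77
HKD 9,391,946.77 ÷ 5.58259 = SGD 1,682,363.70
SGD 1,682,363.70 ÷ 1.16399 = CAD 1,445,342.06
Profit = CAD 1,445,342.06 − CAD 1,434,000.00

Profit: CAD 11,342.06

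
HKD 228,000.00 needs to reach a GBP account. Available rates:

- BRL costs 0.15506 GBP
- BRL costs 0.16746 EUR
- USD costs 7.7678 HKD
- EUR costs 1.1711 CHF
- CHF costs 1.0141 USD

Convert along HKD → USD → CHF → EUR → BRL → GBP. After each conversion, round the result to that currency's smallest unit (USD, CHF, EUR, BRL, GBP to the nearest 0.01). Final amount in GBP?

HKD 228,000.00 ÷ 7.7678 = USD 29,351.94
USD 29,351.94 ÷ 1.0141 = CHF 28,943.83
CHF 28,943.83 ÷ 1.1711 = EUR 24,715.08
EUR 24,715.08 ÷ 0.16746 = BRL 147,587.96
BRL 147,587.96 × 0.15506 = GBP 22,884.99

GBP 22,884.99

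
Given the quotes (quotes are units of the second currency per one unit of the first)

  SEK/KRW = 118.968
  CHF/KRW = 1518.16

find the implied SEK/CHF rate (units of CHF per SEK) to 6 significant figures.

SEK/CHF = 0.0783633

1 SEK × 118.968 = 118.968 KRW
118.968 KRW ÷ 1518.16 = 0.0783633 CHF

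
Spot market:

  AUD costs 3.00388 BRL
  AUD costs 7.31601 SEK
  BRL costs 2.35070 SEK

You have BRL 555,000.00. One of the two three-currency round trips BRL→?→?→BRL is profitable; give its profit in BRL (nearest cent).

Profit: BRL 20,026.01

Profitable loop is BRL → AUD → SEK → BRL:
BRL 555,000.00 ÷ 3.00388 = AUD 184,761.04
AUD 184,761.04 × 7.31601 = SEK 1,351,713.63
SEK 1,351,713.63 ÷ 2.35070 = BRL 575,026.01
Profit = BRL 575,026.01 − BRL 555,000.00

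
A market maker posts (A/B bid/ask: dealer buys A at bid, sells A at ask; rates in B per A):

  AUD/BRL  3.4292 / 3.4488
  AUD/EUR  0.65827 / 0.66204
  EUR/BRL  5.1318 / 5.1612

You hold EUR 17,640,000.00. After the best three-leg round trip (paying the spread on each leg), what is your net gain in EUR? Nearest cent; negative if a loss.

Net profit: EUR 63,391.65

Best loop EUR → AUD → BRL → EUR:
EUR 17,640,000.00 ÷ 0.66204 (buy AUD at ask) = AUD 26,644,915.72
AUD 26,644,915.72 × 3.4292 (sell AUD at bid) = BRL 91,370,744.97
BRL 91,370,744.97 ÷ 5.1612 (buy EUR at ask) = EUR 17,703,391.65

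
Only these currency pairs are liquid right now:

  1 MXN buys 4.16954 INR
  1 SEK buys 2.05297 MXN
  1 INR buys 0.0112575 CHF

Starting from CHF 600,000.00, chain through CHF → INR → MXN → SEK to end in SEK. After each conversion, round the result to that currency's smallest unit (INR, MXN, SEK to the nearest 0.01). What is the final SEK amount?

CHF 600,000.00 ÷ 0.0112575 = INR 53,297,801.47
INR 53,297,801.47 ÷ 4.16954 = MXN 12,782,657.43
MXN 12,782,657.43 ÷ 2.05297 = SEK 6,226,421.93

SEK 6,226,421.93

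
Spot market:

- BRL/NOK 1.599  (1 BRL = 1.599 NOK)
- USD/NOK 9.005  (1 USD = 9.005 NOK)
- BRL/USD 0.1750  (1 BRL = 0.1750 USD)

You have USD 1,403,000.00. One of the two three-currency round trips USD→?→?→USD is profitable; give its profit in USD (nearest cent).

Profitable loop is USD → BRL → NOK → USD:
USD 1,403,000.00 ÷ 0.1750 = BRL 8,017,142.86
BRL 8,017,142.86 × 1.599 = NOK 12,819,411.43
NOK 12,819,411.43 ÷ 9.005 = USD 1,423,588.17
Profit = USD 1,423,588.17 − USD 1,403,000.00

Profit: USD 20,588.17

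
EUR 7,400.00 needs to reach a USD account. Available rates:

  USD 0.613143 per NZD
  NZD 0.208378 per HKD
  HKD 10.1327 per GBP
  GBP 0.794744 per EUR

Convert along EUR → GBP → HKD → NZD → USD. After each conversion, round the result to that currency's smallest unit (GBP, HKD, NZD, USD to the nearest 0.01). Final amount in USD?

EUR 7,400.00 × 0.794744 = GBP 5,881.11
GBP 5,881.11 × 10.1327 = HKD 59,591.52
HKD 59,591.52 × 0.208378 = NZD 12,417.56
NZD 12,417.56 × 0.613143 = USD 7,613.74

USD 7,613.74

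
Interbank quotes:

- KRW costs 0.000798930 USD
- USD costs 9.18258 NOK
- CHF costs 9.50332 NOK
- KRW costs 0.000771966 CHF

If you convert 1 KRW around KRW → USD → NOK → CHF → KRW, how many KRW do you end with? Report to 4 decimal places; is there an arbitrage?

Around KRW → USD → NOK → CHF → KRW: 1 × 0.000798930 × 9.18258 ÷ 9.50332 ÷ 0.000771966 = 1.000000
Product ≈ 1 (deviation 0.000%, within rounding noise).

1.0000 (no arbitrage)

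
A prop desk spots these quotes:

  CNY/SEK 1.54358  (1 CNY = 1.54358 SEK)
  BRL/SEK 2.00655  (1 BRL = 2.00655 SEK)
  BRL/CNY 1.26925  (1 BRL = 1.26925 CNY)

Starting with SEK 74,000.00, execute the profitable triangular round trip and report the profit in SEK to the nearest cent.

Profitable loop is SEK → CNY → BRL → SEK:
SEK 74,000.00 ÷ 1.54358 = CNY 47,940.50
CNY 47,940.50 ÷ 1.26925 = BRL 37,770.73
BRL 37,770.73 × 2.00655 = SEK 75,788.86
Profit = SEK 75,788.86 − SEK 74,000.00

Profit: SEK 1,788.86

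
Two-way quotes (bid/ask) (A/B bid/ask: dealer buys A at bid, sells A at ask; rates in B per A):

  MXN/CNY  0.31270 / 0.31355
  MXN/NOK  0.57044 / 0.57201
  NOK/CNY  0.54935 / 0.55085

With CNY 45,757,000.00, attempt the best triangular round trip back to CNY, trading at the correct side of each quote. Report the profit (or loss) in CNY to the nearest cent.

Net result: CNY -26,090.61 (no profitable arbitrage after spreads)

Best loop CNY → MXN → NOK → CNY:
CNY 45,757,000.00 ÷ 0.31355 (buy MXN at ask) = MXN 145,932,068.25
MXN 145,932,068.25 × 0.57044 (sell MXN at bid) = NOK 83,245,489.01
NOK 83,245,489.01 × 0.54935 (sell NOK at bid) = CNY 45,730,909.39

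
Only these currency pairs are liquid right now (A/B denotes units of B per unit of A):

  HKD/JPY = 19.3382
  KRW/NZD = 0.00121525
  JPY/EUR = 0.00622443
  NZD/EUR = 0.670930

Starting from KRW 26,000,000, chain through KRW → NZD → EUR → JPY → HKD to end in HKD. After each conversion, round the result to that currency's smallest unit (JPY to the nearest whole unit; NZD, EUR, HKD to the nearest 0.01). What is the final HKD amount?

HKD 176,116.70

KRW 26,000,000 × 0.00121525 = NZD 31,596.50
NZD 31,596.50 × 0.670930 = EUR 21,199.04
EUR 21,199.04 ÷ 0.00622443 = JPY 3,405,780
JPY 3,405,780 ÷ 19.3382 = HKD 176,116.70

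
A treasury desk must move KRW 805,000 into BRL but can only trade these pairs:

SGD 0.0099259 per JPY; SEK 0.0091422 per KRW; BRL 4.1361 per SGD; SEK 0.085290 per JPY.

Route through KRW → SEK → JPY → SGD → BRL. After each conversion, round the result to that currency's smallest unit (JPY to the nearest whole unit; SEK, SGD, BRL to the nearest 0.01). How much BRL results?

KRW 805,000 × 0.0091422 = SEK 7,359.47
SEK 7,359.47 ÷ 0.085290 = JPY 86,288
JPY 86,288 × 0.0099259 = SGD 856.49
SGD 856.49 × 4.1361 = BRL 3,542.53

BRL 3,542.53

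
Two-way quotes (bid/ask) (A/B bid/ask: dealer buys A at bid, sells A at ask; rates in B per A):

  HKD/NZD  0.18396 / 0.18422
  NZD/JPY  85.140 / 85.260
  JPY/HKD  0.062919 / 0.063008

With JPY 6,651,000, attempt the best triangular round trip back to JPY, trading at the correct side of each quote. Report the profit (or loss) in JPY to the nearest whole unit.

Best loop JPY → NZD → HKD → JPY:
JPY 6,651,000 ÷ 85.260 (buy NZD at ask) = NZD 78,008.44
NZD 78,008.44 ÷ 0.18422 (buy HKD at ask) = HKD 423,452.64
HKD 423,452.64 ÷ 0.063008 (buy JPY at ask) = JPY 6,720,617

Net profit: JPY 69,617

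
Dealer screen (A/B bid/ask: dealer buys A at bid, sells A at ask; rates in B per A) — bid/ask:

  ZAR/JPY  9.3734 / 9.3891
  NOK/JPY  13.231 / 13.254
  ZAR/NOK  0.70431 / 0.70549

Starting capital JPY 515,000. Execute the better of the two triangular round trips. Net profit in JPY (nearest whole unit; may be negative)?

Best loop JPY → NOK → ZAR → JPY:
JPY 515,000 ÷ 13.254 (buy NOK at ask) = NOK 38,856.19
NOK 38,856.19 ÷ 0.70549 (buy ZAR at ask) = ZAR 55,076.89
ZAR 55,076.89 × 9.3734 (sell ZAR at bid) = JPY 516,258

Net profit: JPY 1,258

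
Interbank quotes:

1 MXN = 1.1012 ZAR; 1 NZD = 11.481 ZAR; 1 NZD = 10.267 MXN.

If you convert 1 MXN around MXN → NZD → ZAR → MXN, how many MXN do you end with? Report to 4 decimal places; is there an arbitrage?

1.0155 (arbitrage exists)

Around MXN → NZD → ZAR → MXN: 1 ÷ 10.267 × 11.481 ÷ 1.1012 = 1.015477
Product > 1; profitable direction is MXN → NZD → ZAR → MXN.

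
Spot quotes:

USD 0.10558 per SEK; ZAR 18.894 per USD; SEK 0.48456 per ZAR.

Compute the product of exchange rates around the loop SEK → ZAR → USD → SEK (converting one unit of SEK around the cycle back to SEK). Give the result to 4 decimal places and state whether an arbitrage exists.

1.0345 (arbitrage exists)

Around SEK → ZAR → USD → SEK: 1 ÷ 0.48456 ÷ 18.894 ÷ 0.10558 = 1.034539
Product > 1; profitable direction is SEK → ZAR → USD → SEK.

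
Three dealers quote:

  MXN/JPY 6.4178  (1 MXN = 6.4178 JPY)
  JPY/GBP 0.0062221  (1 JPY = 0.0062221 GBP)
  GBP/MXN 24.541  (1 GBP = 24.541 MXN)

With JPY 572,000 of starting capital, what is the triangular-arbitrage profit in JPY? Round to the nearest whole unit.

Profitable loop is JPY → MXN → GBP → JPY:
JPY 572,000 ÷ 6.4178 = MXN 89,127.12
MXN 89,127.12 ÷ 24.541 = GBP 3,631.76
GBP 3,631.76 ÷ 0.0062221 = JPY 583,688
Profit = JPY 583,688 − JPY 572,000

Profit: JPY 11,688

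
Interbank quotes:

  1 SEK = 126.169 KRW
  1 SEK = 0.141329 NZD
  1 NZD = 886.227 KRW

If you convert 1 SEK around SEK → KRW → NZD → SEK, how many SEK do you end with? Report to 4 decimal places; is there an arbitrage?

1.0073 (arbitrage exists)

Around SEK → KRW → NZD → SEK: 1 × 126.169 ÷ 886.227 ÷ 0.141329 = 1.007341
Product > 1; profitable direction is SEK → KRW → NZD → SEK.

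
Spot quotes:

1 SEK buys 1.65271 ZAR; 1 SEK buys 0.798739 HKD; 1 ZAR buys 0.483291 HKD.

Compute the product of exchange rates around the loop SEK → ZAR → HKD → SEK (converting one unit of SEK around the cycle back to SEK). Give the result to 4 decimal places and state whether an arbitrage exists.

Around SEK → ZAR → HKD → SEK: 1 × 1.65271 × 0.483291 ÷ 0.798739 = 1.000001
Product ≈ 1 (deviation 0.000%, within rounding noise).

1.0000 (no arbitrage)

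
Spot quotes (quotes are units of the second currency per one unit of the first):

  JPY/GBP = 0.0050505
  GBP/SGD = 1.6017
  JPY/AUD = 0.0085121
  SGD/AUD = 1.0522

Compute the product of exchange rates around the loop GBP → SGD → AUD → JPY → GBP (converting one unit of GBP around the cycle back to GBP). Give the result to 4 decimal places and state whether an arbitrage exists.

0.9999 (no arbitrage)

Around GBP → SGD → AUD → JPY → GBP: 1 × 1.6017 × 1.0522 ÷ 0.0085121 × 0.0050505 = 0.999947
Product ≈ 1 (deviation 0.005%, within rounding noise).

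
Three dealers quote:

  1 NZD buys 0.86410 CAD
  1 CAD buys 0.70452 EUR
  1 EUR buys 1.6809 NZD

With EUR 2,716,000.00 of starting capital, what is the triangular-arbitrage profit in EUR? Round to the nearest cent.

Profit: EUR 63,258.70

Profitable loop is EUR → NZD → CAD → EUR:
EUR 2,716,000.00 × 1.6809 = NZD 4,565,324.40
NZD 4,565,324.40 × 0.86410 = CAD 3,944,896.81
CAD 3,944,896.81 × 0.70452 = EUR 2,779,258.70
Profit = EUR 2,779,258.70 − EUR 2,716,000.00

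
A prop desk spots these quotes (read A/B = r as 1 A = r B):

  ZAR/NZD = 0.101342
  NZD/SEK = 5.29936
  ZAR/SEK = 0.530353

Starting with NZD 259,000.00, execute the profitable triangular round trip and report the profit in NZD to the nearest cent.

Profit: NZD 3,269.40

Profitable loop is NZD → SEK → ZAR → NZD:
NZD 259,000.00 × 5.29936 = SEK 1,372,534.24
SEK 1,372,534.24 ÷ 0.530353 = ZAR 2,587,963.56
ZAR 2,587,963.56 × 0.101342 = NZD 262,269.40
Profit = NZD 262,269.40 − NZD 259,000.00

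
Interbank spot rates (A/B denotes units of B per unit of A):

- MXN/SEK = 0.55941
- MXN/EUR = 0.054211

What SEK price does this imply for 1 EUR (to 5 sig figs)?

EUR/SEK = 10.319

1 EUR ÷ 0.054211 = 18.4464 MXN
18.4464 MXN × 0.55941 = 10.3191 SEK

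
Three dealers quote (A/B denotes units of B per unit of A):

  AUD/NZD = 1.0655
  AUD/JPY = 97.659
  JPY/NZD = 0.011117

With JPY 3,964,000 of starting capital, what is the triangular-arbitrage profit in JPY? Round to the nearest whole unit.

Profit: JPY 75,058

Profitable loop is JPY → NZD → AUD → JPY:
JPY 3,964,000 × 0.011117 = NZD 44,067.79
NZD 44,067.79 ÷ 1.0655 = AUD 41,358.79
AUD 41,358.79 × 97.659 = JPY 4,039,058
Profit = JPY 4,039,058 − JPY 3,964,000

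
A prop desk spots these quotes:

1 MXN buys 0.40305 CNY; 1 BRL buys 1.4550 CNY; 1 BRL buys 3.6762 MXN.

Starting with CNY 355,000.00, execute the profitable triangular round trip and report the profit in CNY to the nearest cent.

Profit: CNY 6,512.58

Profitable loop is CNY → BRL → MXN → CNY:
CNY 355,000.00 ÷ 1.4550 = BRL 243,986.25
BRL 243,986.25 × 3.6762 = MXN 896,942.27
MXN 896,942.27 × 0.40305 = CNY 361,512.58
Profit = CNY 361,512.58 − CNY 355,000.00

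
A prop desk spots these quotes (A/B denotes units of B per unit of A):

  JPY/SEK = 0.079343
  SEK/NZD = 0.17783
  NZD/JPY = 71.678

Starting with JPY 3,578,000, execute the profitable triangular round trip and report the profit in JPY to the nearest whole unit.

Profit: JPY 40,594

Profitable loop is JPY → SEK → NZD → JPY:
JPY 3,578,000 × 0.079343 = SEK 283,889.25
SEK 283,889.25 × 0.17783 = NZD 50,484.03
NZD 50,484.03 × 71.678 = JPY 3,618,594
Profit = JPY 3,618,594 − JPY 3,578,000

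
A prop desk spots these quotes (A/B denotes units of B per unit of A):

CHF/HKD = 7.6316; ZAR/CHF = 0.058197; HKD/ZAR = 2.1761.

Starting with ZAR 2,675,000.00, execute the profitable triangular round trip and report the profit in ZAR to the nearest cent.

Profitable loop is ZAR → HKD → CHF → ZAR:
ZAR 2,675,000.00 ÷ 2.1761 = HKD 1,229,263.36
HKD 1,229,263.36 ÷ 7.6316 = CHF 161,075.44
CHF 161,075.44 ÷ 0.058197 = ZAR 2,767,761.99
Profit = ZAR 2,767,761.99 − ZAR 2,675,000.00

Profit: ZAR 92,761.99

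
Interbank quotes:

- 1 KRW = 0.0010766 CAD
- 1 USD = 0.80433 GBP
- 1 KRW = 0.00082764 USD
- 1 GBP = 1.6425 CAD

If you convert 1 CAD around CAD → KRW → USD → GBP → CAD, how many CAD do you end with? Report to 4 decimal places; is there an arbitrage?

Around CAD → KRW → USD → GBP → CAD: 1 ÷ 0.0010766 × 0.00082764 × 0.80433 × 1.6425 = 1.015609
Product > 1; profitable direction is CAD → KRW → USD → GBP → CAD.

1.0156 (arbitrage exists)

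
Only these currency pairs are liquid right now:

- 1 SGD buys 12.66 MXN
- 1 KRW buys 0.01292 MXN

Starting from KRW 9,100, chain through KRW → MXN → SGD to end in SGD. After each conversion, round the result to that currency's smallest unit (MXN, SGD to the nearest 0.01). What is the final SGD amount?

KRW 9,100 × 0.01292 = MXN 117.57
MXN 117.57 ÷ 12.66 = SGD 9.29

SGD 9.29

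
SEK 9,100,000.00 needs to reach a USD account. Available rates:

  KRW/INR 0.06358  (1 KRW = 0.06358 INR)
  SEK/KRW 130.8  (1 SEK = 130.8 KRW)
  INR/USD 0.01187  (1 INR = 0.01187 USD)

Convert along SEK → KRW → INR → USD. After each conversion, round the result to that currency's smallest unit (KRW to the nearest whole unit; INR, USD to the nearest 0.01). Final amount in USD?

SEK 9,100,000.00 × 130.8 = KRW 1,190,280,000
KRW 1,190,280,000 × 0.06358 = INR 75,678,002.40
INR 75,678,002.40 × 0.01187 = USD 898,297.89

USD 898,297.89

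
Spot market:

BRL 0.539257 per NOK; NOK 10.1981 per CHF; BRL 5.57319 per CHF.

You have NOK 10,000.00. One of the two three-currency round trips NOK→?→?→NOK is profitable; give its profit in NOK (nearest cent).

Profitable loop is NOK → CHF → BRL → NOK:
NOK 10,000.00 ÷ 10.1981 = CHF 980.57
CHF 980.57 × 5.57319 = BRL 5,464.93
BRL 5,464.93 ÷ 0.539257 = NOK 10,134.18
Profit = NOK 10,134.18 − NOK 10,000.00

Profit: NOK 134.18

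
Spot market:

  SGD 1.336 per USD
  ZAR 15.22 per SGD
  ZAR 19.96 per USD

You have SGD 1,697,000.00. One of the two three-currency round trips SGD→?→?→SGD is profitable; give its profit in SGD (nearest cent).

Profit: SGD 31,790.69

Profitable loop is SGD → ZAR → USD → SGD:
SGD 1,697,000.00 × 15.22 = ZAR 25,828,340.00
ZAR 25,828,340.00 ÷ 19.96 = USD 1,294,005.01
USD 1,294,005.01 × 1.336 = SGD 1,728,790.69
Profit = SGD 1,728,790.69 − SGD 1,697,000.00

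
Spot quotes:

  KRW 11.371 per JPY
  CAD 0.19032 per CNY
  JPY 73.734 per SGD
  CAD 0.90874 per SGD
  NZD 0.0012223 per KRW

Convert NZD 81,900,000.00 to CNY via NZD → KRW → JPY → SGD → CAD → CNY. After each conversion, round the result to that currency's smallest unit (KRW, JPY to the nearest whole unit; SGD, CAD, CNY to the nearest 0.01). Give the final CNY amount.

CNY 381,588,125.53

NZD 81,900,000.00 ÷ 0.0012223 = KRW 67,004,826,966
KRW 67,004,826,966 ÷ 11.371 = JPY 5,892,606,364
JPY 5,892,606,364 ÷ 73.734 = SGD 79,917,085.25
SGD 79,917,085.25 × 0.90874 = CAD 72,623,852.05
CAD 72,623,852.05 ÷ 0.19032 = CNY 381,588,125.53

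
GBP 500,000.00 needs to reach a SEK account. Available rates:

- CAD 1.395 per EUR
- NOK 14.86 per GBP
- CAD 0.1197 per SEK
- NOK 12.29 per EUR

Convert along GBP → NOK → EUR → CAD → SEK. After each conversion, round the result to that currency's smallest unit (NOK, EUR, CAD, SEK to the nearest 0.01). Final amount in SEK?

SEK 7,045,583.88

GBP 500,000.00 × 14.86 = NOK 7,430,000.00
NOK 7,430,000.00 ÷ 12.29 = EUR 604,556.55
EUR 604,556.55 × 1.395 = CAD 843,356.39
CAD 843,356.39 ÷ 0.1197 = SEK 7,045,583.88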